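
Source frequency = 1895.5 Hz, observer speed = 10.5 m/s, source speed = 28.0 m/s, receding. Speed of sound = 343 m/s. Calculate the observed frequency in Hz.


Given values:
  f_s = 1895.5 Hz, v_o = 10.5 m/s, v_s = 28.0 m/s
  Direction: receding
Formula: f_o = f_s * (c - v_o) / (c + v_s)
Numerator: c - v_o = 343 - 10.5 = 332.5
Denominator: c + v_s = 343 + 28.0 = 371.0
f_o = 1895.5 * 332.5 / 371.0 = 1698.8

1698.8 Hz


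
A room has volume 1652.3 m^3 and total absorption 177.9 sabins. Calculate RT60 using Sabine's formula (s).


Given values:
  V = 1652.3 m^3
  A = 177.9 sabins
Formula: RT60 = 0.161 * V / A
Numerator: 0.161 * 1652.3 = 266.0203
RT60 = 266.0203 / 177.9 = 1.495

1.495 s


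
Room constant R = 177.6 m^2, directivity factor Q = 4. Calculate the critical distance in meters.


Given values:
  R = 177.6 m^2, Q = 4
Formula: d_c = 0.141 * sqrt(Q * R)
Compute Q * R = 4 * 177.6 = 710.4
Compute sqrt(710.4) = 26.6533
d_c = 0.141 * 26.6533 = 3.758

3.758 m


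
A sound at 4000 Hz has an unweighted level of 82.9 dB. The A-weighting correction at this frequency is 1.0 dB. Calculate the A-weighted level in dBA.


Given values:
  SPL = 82.9 dB
  A-weighting at 4000 Hz = 1.0 dB
Formula: L_A = SPL + A_weight
L_A = 82.9 + (1.0)
L_A = 83.9

83.9 dBA


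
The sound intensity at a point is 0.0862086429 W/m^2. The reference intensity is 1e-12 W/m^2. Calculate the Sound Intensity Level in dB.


Given values:
  I = 0.0862086429 W/m^2
  I_ref = 1e-12 W/m^2
Formula: SIL = 10 * log10(I / I_ref)
Compute ratio: I / I_ref = 86208642900
Compute log10: log10(86208642900) = 10.935551
Multiply: SIL = 10 * 10.935551 = 109.36

109.36 dB


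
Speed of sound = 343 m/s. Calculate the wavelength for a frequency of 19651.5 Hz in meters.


Given values:
  c = 343 m/s, f = 19651.5 Hz
Formula: lambda = c / f
lambda = 343 / 19651.5
lambda = 0.0175

0.0175 m


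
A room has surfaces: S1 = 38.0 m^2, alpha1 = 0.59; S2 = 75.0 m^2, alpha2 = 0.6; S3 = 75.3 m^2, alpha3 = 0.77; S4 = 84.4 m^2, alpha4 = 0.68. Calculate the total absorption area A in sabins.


Given surfaces:
  Surface 1: 38.0 * 0.59 = 22.42
  Surface 2: 75.0 * 0.6 = 45.0
  Surface 3: 75.3 * 0.77 = 57.981
  Surface 4: 84.4 * 0.68 = 57.392
Formula: A = sum(Si * alpha_i)
A = 22.42 + 45.0 + 57.981 + 57.392
A = 182.79

182.79 sabins


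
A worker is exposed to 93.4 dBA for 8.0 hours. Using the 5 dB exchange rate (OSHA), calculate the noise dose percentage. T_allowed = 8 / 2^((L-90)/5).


Given values:
  L = 93.4 dBA, T = 8.0 hours
Formula: T_allowed = 8 / 2^((L - 90) / 5)
Compute exponent: (93.4 - 90) / 5 = 0.68
Compute 2^(0.68) = 1.60214
T_allowed = 8 / 1.60214 = 4.993321 hours
Dose = (T / T_allowed) * 100
Dose = (8.0 / 4.993321) * 100 = 160.21

160.21 %


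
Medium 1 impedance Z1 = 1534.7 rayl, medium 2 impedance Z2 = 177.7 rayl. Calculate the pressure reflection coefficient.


Given values:
  Z1 = 1534.7 rayl, Z2 = 177.7 rayl
Formula: R = (Z2 - Z1) / (Z2 + Z1)
Numerator: Z2 - Z1 = 177.7 - 1534.7 = -1357.0
Denominator: Z2 + Z1 = 177.7 + 1534.7 = 1712.4
R = -1357.0 / 1712.4 = -0.7925

-0.7925


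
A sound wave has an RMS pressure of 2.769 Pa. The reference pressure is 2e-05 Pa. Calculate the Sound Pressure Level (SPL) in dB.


Given values:
  p = 2.769 Pa
  p_ref = 2e-05 Pa
Formula: SPL = 20 * log10(p / p_ref)
Compute ratio: p / p_ref = 2.769 / 2e-05 = 138450
Compute log10: log10(138450) = 5.141293
Multiply: SPL = 20 * 5.141293 = 102.83

102.83 dB


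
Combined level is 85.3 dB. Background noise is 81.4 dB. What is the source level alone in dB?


Given values:
  L_total = 85.3 dB, L_bg = 81.4 dB
Formula: L_source = 10 * log10(10^(L_total/10) - 10^(L_bg/10))
Convert to linear:
  10^(85.3/10) = 338844156.1392
  10^(81.4/10) = 138038426.4603
Difference: 338844156.1392 - 138038426.4603 = 200805729.6789
L_source = 10 * log10(200805729.6789) = 83.03

83.03 dB


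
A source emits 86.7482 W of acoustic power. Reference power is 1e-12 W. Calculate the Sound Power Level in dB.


Given values:
  W = 86.7482 W
  W_ref = 1e-12 W
Formula: SWL = 10 * log10(W / W_ref)
Compute ratio: W / W_ref = 86748200000000
Compute log10: log10(86748200000000) = 13.93826
Multiply: SWL = 10 * 13.93826 = 139.38

139.38 dB


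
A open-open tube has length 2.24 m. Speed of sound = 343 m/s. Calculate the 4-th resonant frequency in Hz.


Given values:
  Tube type: open-open, L = 2.24 m, c = 343 m/s, n = 4
Formula: f_n = n * c / (2 * L)
Compute 2 * L = 2 * 2.24 = 4.48
f = 4 * 343 / 4.48
f = 306.25

306.25 Hz


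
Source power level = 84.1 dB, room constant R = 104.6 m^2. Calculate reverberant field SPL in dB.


Given values:
  Lw = 84.1 dB, R = 104.6 m^2
Formula: SPL = Lw + 10 * log10(4 / R)
Compute 4 / R = 4 / 104.6 = 0.038241
Compute 10 * log10(0.038241) = -14.1747
SPL = 84.1 + (-14.1747) = 69.93

69.93 dB


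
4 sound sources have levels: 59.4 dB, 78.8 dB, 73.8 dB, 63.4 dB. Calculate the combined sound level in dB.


Formula: L_total = 10 * log10( sum(10^(Li/10)) )
  Source 1: 10^(59.4/10) = 870963.59
  Source 2: 10^(78.8/10) = 75857757.5029
  Source 3: 10^(73.8/10) = 23988329.1902
  Source 4: 10^(63.4/10) = 2187761.6239
Sum of linear values = 102904811.907
L_total = 10 * log10(102904811.907) = 80.12

80.12 dB


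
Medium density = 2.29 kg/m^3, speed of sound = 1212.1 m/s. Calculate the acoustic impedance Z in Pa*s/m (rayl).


Given values:
  rho = 2.29 kg/m^3
  c = 1212.1 m/s
Formula: Z = rho * c
Z = 2.29 * 1212.1
Z = 2775.71

2775.71 rayl


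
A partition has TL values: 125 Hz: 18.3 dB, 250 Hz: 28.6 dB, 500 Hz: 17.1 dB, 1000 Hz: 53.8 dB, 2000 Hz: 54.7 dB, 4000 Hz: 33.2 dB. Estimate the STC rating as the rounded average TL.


Given TL values at each frequency:
  125 Hz: 18.3 dB
  250 Hz: 28.6 dB
  500 Hz: 17.1 dB
  1000 Hz: 53.8 dB
  2000 Hz: 54.7 dB
  4000 Hz: 33.2 dB
Formula: STC ~ round(average of TL values)
Sum = 18.3 + 28.6 + 17.1 + 53.8 + 54.7 + 33.2 = 205.7
Average = 205.7 / 6 = 34.28
Rounded: 34

34


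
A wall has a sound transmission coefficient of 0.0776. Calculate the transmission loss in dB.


Given values:
  tau = 0.0776
Formula: TL = 10 * log10(1 / tau)
Compute 1 / tau = 1 / 0.0776 = 12.8866
Compute log10(12.8866) = 1.110138
TL = 10 * 1.110138 = 11.1

11.1 dB


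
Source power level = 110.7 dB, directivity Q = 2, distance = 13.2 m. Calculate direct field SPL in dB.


Given values:
  Lw = 110.7 dB, Q = 2, r = 13.2 m
Formula: SPL = Lw + 10 * log10(Q / (4 * pi * r^2))
Compute 4 * pi * r^2 = 4 * pi * 13.2^2 = 2189.5644
Compute Q / denom = 2 / 2189.5644 = 0.00091342
Compute 10 * log10(0.00091342) = -30.3933
SPL = 110.7 + (-30.3933) = 80.31

80.31 dB


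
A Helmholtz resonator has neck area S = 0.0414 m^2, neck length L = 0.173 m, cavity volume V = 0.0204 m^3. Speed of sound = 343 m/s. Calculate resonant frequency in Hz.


Given values:
  S = 0.0414 m^2, L = 0.173 m, V = 0.0204 m^3, c = 343 m/s
Formula: f = (c / (2*pi)) * sqrt(S / (V * L))
Compute V * L = 0.0204 * 0.173 = 0.0035292
Compute S / (V * L) = 0.0414 / 0.0035292 = 11.7307
Compute sqrt(11.7307) = 3.425011
Compute c / (2*pi) = 343 / 6.283185 = 54.590148
f = 54.590148 * 3.425011 = 186.97

186.97 Hz


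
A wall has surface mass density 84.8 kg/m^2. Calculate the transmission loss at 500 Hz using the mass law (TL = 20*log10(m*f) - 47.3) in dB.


Given values:
  m = 84.8 kg/m^2, f = 500 Hz
Formula: TL = 20 * log10(m * f) - 47.3
Compute m * f = 84.8 * 500 = 42400.0
Compute log10(42400.0) = 4.627366
Compute 20 * 4.627366 = 92.5473
TL = 92.5473 - 47.3 = 45.25

45.25 dB


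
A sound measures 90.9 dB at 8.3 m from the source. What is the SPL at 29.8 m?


Given values:
  SPL1 = 90.9 dB, r1 = 8.3 m, r2 = 29.8 m
Formula: SPL2 = SPL1 - 20 * log10(r2 / r1)
Compute ratio: r2 / r1 = 29.8 / 8.3 = 3.5904
Compute log10: log10(3.5904) = 0.555143
Compute drop: 20 * 0.555143 = 11.1029
SPL2 = 90.9 - 11.1029 = 79.8

79.8 dB


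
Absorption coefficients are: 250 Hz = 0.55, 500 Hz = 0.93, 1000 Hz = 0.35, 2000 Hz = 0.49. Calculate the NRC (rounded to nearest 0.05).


Given values:
  a_250 = 0.55, a_500 = 0.93
  a_1000 = 0.35, a_2000 = 0.49
Formula: NRC = (a250 + a500 + a1000 + a2000) / 4
Sum = 0.55 + 0.93 + 0.35 + 0.49 = 2.32
NRC = 2.32 / 4 = 0.58
Rounded to nearest 0.05: 0.6

0.6


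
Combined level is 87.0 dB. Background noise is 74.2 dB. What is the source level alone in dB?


Given values:
  L_total = 87.0 dB, L_bg = 74.2 dB
Formula: L_source = 10 * log10(10^(L_total/10) - 10^(L_bg/10))
Convert to linear:
  10^(87.0/10) = 501187233.6273
  10^(74.2/10) = 26302679.919
Difference: 501187233.6273 - 26302679.919 = 474884553.7083
L_source = 10 * log10(474884553.7083) = 86.77

86.77 dB


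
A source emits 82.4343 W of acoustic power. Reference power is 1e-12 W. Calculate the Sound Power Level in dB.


Given values:
  W = 82.4343 W
  W_ref = 1e-12 W
Formula: SWL = 10 * log10(W / W_ref)
Compute ratio: W / W_ref = 82434300000000
Compute log10: log10(82434300000000) = 13.916108
Multiply: SWL = 10 * 13.916108 = 139.16

139.16 dB


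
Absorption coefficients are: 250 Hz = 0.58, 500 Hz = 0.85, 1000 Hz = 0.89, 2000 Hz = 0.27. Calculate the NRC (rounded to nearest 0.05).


Given values:
  a_250 = 0.58, a_500 = 0.85
  a_1000 = 0.89, a_2000 = 0.27
Formula: NRC = (a250 + a500 + a1000 + a2000) / 4
Sum = 0.58 + 0.85 + 0.89 + 0.27 = 2.59
NRC = 2.59 / 4 = 0.6475
Rounded to nearest 0.05: 0.65

0.65


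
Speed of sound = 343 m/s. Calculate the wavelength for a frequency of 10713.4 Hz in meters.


Given values:
  c = 343 m/s, f = 10713.4 Hz
Formula: lambda = c / f
lambda = 343 / 10713.4
lambda = 0.032

0.032 m


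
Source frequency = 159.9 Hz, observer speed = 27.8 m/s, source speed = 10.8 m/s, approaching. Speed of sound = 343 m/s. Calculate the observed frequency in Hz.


Given values:
  f_s = 159.9 Hz, v_o = 27.8 m/s, v_s = 10.8 m/s
  Direction: approaching
Formula: f_o = f_s * (c + v_o) / (c - v_s)
Numerator: c + v_o = 343 + 27.8 = 370.8
Denominator: c - v_s = 343 - 10.8 = 332.2
f_o = 159.9 * 370.8 / 332.2 = 178.48

178.48 Hz


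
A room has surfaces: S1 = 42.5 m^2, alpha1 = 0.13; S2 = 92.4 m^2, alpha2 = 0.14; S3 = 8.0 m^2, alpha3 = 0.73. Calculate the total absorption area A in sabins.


Given surfaces:
  Surface 1: 42.5 * 0.13 = 5.525
  Surface 2: 92.4 * 0.14 = 12.936
  Surface 3: 8.0 * 0.73 = 5.84
Formula: A = sum(Si * alpha_i)
A = 5.525 + 12.936 + 5.84
A = 24.3

24.3 sabins


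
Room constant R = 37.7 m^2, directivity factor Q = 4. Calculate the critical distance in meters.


Given values:
  R = 37.7 m^2, Q = 4
Formula: d_c = 0.141 * sqrt(Q * R)
Compute Q * R = 4 * 37.7 = 150.8
Compute sqrt(150.8) = 12.2801
d_c = 0.141 * 12.2801 = 1.731

1.731 m


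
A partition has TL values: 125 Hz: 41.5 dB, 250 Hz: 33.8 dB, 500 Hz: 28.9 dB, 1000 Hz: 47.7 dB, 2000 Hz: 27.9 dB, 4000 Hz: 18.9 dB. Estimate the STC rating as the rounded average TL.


Given TL values at each frequency:
  125 Hz: 41.5 dB
  250 Hz: 33.8 dB
  500 Hz: 28.9 dB
  1000 Hz: 47.7 dB
  2000 Hz: 27.9 dB
  4000 Hz: 18.9 dB
Formula: STC ~ round(average of TL values)
Sum = 41.5 + 33.8 + 28.9 + 47.7 + 27.9 + 18.9 = 198.7
Average = 198.7 / 6 = 33.12
Rounded: 33

33


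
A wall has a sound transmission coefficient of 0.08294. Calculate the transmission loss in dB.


Given values:
  tau = 0.08294
Formula: TL = 10 * log10(1 / tau)
Compute 1 / tau = 1 / 0.08294 = 12.0569
Compute log10(12.0569) = 1.081236
TL = 10 * 1.081236 = 10.81

10.81 dB


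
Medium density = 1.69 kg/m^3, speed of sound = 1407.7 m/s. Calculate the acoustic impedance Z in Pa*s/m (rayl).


Given values:
  rho = 1.69 kg/m^3
  c = 1407.7 m/s
Formula: Z = rho * c
Z = 1.69 * 1407.7
Z = 2379.01

2379.01 rayl


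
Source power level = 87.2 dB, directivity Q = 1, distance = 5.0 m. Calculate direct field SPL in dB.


Given values:
  Lw = 87.2 dB, Q = 1, r = 5.0 m
Formula: SPL = Lw + 10 * log10(Q / (4 * pi * r^2))
Compute 4 * pi * r^2 = 4 * pi * 5.0^2 = 314.1593
Compute Q / denom = 1 / 314.1593 = 0.0031831
Compute 10 * log10(0.0031831) = -24.9715
SPL = 87.2 + (-24.9715) = 62.23

62.23 dB


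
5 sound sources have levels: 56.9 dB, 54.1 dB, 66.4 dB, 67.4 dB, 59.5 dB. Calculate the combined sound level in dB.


Formula: L_total = 10 * log10( sum(10^(Li/10)) )
  Source 1: 10^(56.9/10) = 489778.8194
  Source 2: 10^(54.1/10) = 257039.5783
  Source 3: 10^(66.4/10) = 4365158.3224
  Source 4: 10^(67.4/10) = 5495408.7386
  Source 5: 10^(59.5/10) = 891250.9381
Sum of linear values = 11498636.3968
L_total = 10 * log10(11498636.3968) = 70.61

70.61 dB


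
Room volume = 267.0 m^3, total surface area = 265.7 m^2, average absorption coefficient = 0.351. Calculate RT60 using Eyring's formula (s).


Given values:
  V = 267.0 m^3, S = 265.7 m^2, alpha = 0.351
Formula: RT60 = 0.161 * V / (-S * ln(1 - alpha))
Compute ln(1 - 0.351) = ln(0.649) = -0.432323
Denominator: -265.7 * -0.432323 = 114.8682
Numerator: 0.161 * 267.0 = 42.987
RT60 = 42.987 / 114.8682 = 0.374

0.374 s


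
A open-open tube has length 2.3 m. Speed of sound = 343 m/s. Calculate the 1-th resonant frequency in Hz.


Given values:
  Tube type: open-open, L = 2.3 m, c = 343 m/s, n = 1
Formula: f_n = n * c / (2 * L)
Compute 2 * L = 2 * 2.3 = 4.6
f = 1 * 343 / 4.6
f = 74.57

74.57 Hz


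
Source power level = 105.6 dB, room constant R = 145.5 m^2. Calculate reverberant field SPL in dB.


Given values:
  Lw = 105.6 dB, R = 145.5 m^2
Formula: SPL = Lw + 10 * log10(4 / R)
Compute 4 / R = 4 / 145.5 = 0.027491
Compute 10 * log10(0.027491) = -15.6081
SPL = 105.6 + (-15.6081) = 89.99

89.99 dB


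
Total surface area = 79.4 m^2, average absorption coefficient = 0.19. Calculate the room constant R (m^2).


Given values:
  S = 79.4 m^2, alpha = 0.19
Formula: R = S * alpha / (1 - alpha)
Numerator: 79.4 * 0.19 = 15.086
Denominator: 1 - 0.19 = 0.81
R = 15.086 / 0.81 = 18.62

18.62 m^2


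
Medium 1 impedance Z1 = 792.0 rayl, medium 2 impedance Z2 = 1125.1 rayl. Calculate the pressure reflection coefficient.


Given values:
  Z1 = 792.0 rayl, Z2 = 1125.1 rayl
Formula: R = (Z2 - Z1) / (Z2 + Z1)
Numerator: Z2 - Z1 = 1125.1 - 792.0 = 333.1
Denominator: Z2 + Z1 = 1125.1 + 792.0 = 1917.1
R = 333.1 / 1917.1 = 0.1738

0.1738


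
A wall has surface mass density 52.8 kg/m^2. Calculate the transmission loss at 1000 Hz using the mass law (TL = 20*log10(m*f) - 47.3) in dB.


Given values:
  m = 52.8 kg/m^2, f = 1000 Hz
Formula: TL = 20 * log10(m * f) - 47.3
Compute m * f = 52.8 * 1000 = 52800.0
Compute log10(52800.0) = 4.722634
Compute 20 * 4.722634 = 94.4527
TL = 94.4527 - 47.3 = 47.15

47.15 dB


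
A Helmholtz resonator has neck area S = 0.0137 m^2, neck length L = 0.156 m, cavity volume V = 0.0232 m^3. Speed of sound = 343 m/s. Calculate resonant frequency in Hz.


Given values:
  S = 0.0137 m^2, L = 0.156 m, V = 0.0232 m^3, c = 343 m/s
Formula: f = (c / (2*pi)) * sqrt(S / (V * L))
Compute V * L = 0.0232 * 0.156 = 0.0036192
Compute S / (V * L) = 0.0137 / 0.0036192 = 3.7854
Compute sqrt(3.7854) = 1.94561
Compute c / (2*pi) = 343 / 6.283185 = 54.590148
f = 54.590148 * 1.94561 = 106.21

106.21 Hz


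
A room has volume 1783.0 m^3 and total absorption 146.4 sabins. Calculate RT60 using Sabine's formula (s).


Given values:
  V = 1783.0 m^3
  A = 146.4 sabins
Formula: RT60 = 0.161 * V / A
Numerator: 0.161 * 1783.0 = 287.063
RT60 = 287.063 / 146.4 = 1.961

1.961 s


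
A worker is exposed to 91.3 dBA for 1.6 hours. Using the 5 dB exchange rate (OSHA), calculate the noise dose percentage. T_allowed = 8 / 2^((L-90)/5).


Given values:
  L = 91.3 dBA, T = 1.6 hours
Formula: T_allowed = 8 / 2^((L - 90) / 5)
Compute exponent: (91.3 - 90) / 5 = 0.26
Compute 2^(0.26) = 1.197479
T_allowed = 8 / 1.197479 = 6.680702 hours
Dose = (T / T_allowed) * 100
Dose = (1.6 / 6.680702) * 100 = 23.95

23.95 %


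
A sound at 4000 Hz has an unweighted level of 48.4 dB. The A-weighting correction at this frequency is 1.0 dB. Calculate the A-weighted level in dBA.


Given values:
  SPL = 48.4 dB
  A-weighting at 4000 Hz = 1.0 dB
Formula: L_A = SPL + A_weight
L_A = 48.4 + (1.0)
L_A = 49.4

49.4 dBA


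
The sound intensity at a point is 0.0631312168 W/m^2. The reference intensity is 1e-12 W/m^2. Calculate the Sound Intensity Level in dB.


Given values:
  I = 0.0631312168 W/m^2
  I_ref = 1e-12 W/m^2
Formula: SIL = 10 * log10(I / I_ref)
Compute ratio: I / I_ref = 63131216800
Compute log10: log10(63131216800) = 10.800244
Multiply: SIL = 10 * 10.800244 = 108.0

108.0 dB


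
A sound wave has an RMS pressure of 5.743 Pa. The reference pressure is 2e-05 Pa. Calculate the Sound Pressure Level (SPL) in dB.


Given values:
  p = 5.743 Pa
  p_ref = 2e-05 Pa
Formula: SPL = 20 * log10(p / p_ref)
Compute ratio: p / p_ref = 5.743 / 2e-05 = 287150
Compute log10: log10(287150) = 5.458109
Multiply: SPL = 20 * 5.458109 = 109.16

109.16 dB


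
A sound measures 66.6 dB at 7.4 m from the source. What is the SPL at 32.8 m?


Given values:
  SPL1 = 66.6 dB, r1 = 7.4 m, r2 = 32.8 m
Formula: SPL2 = SPL1 - 20 * log10(r2 / r1)
Compute ratio: r2 / r1 = 32.8 / 7.4 = 4.4324
Compute log10: log10(4.4324) = 0.646639
Compute drop: 20 * 0.646639 = 12.9328
SPL2 = 66.6 - 12.9328 = 53.67

53.67 dB


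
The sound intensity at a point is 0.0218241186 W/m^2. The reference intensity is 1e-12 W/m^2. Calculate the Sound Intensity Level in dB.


Given values:
  I = 0.0218241186 W/m^2
  I_ref = 1e-12 W/m^2
Formula: SIL = 10 * log10(I / I_ref)
Compute ratio: I / I_ref = 21824118600
Compute log10: log10(21824118600) = 10.338937
Multiply: SIL = 10 * 10.338937 = 103.39

103.39 dB


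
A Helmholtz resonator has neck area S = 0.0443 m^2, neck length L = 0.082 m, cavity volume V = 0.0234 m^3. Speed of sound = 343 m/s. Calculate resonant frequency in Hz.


Given values:
  S = 0.0443 m^2, L = 0.082 m, V = 0.0234 m^3, c = 343 m/s
Formula: f = (c / (2*pi)) * sqrt(S / (V * L))
Compute V * L = 0.0234 * 0.082 = 0.0019188
Compute S / (V * L) = 0.0443 / 0.0019188 = 23.0873
Compute sqrt(23.0873) = 4.804925
Compute c / (2*pi) = 343 / 6.283185 = 54.590148
f = 54.590148 * 4.804925 = 262.3

262.3 Hz


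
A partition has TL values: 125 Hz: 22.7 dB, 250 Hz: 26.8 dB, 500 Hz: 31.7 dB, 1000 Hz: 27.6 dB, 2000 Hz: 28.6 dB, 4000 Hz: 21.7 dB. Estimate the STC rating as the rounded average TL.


Given TL values at each frequency:
  125 Hz: 22.7 dB
  250 Hz: 26.8 dB
  500 Hz: 31.7 dB
  1000 Hz: 27.6 dB
  2000 Hz: 28.6 dB
  4000 Hz: 21.7 dB
Formula: STC ~ round(average of TL values)
Sum = 22.7 + 26.8 + 31.7 + 27.6 + 28.6 + 21.7 = 159.1
Average = 159.1 / 6 = 26.52
Rounded: 27

27


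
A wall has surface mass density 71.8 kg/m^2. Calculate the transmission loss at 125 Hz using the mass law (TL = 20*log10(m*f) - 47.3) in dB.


Given values:
  m = 71.8 kg/m^2, f = 125 Hz
Formula: TL = 20 * log10(m * f) - 47.3
Compute m * f = 71.8 * 125 = 8975.0
Compute log10(8975.0) = 3.953034
Compute 20 * 3.953034 = 79.0607
TL = 79.0607 - 47.3 = 31.76

31.76 dB


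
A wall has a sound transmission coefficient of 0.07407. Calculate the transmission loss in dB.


Given values:
  tau = 0.07407
Formula: TL = 10 * log10(1 / tau)
Compute 1 / tau = 1 / 0.07407 = 13.5007
Compute log10(13.5007) = 1.130356
TL = 10 * 1.130356 = 11.3

11.3 dB


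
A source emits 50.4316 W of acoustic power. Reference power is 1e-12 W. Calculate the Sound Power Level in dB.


Given values:
  W = 50.4316 W
  W_ref = 1e-12 W
Formula: SWL = 10 * log10(W / W_ref)
Compute ratio: W / W_ref = 50431600000000
Compute log10: log10(50431600000000) = 13.702703
Multiply: SWL = 10 * 13.702703 = 137.03

137.03 dB


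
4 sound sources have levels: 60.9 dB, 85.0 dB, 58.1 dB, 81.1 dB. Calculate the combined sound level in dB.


Formula: L_total = 10 * log10( sum(10^(Li/10)) )
  Source 1: 10^(60.9/10) = 1230268.7708
  Source 2: 10^(85.0/10) = 316227766.0168
  Source 3: 10^(58.1/10) = 645654.229
  Source 4: 10^(81.1/10) = 128824955.1693
Sum of linear values = 446928644.1859
L_total = 10 * log10(446928644.1859) = 86.5

86.5 dB


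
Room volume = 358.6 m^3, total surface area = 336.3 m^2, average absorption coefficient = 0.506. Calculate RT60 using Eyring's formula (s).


Given values:
  V = 358.6 m^3, S = 336.3 m^2, alpha = 0.506
Formula: RT60 = 0.161 * V / (-S * ln(1 - alpha))
Compute ln(1 - 0.506) = ln(0.494) = -0.70522
Denominator: -336.3 * -0.70522 = 237.1655
Numerator: 0.161 * 358.6 = 57.7346
RT60 = 57.7346 / 237.1655 = 0.243

0.243 s


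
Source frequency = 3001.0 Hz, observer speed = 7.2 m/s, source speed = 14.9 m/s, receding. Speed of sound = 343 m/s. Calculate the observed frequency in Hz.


Given values:
  f_s = 3001.0 Hz, v_o = 7.2 m/s, v_s = 14.9 m/s
  Direction: receding
Formula: f_o = f_s * (c - v_o) / (c + v_s)
Numerator: c - v_o = 343 - 7.2 = 335.8
Denominator: c + v_s = 343 + 14.9 = 357.9
f_o = 3001.0 * 335.8 / 357.9 = 2815.69

2815.69 Hz


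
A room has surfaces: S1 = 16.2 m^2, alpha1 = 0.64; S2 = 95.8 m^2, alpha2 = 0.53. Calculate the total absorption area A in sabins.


Given surfaces:
  Surface 1: 16.2 * 0.64 = 10.368
  Surface 2: 95.8 * 0.53 = 50.774
Formula: A = sum(Si * alpha_i)
A = 10.368 + 50.774
A = 61.14

61.14 sabins


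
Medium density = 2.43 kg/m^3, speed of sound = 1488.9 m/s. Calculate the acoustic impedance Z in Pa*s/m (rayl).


Given values:
  rho = 2.43 kg/m^3
  c = 1488.9 m/s
Formula: Z = rho * c
Z = 2.43 * 1488.9
Z = 3618.03

3618.03 rayl


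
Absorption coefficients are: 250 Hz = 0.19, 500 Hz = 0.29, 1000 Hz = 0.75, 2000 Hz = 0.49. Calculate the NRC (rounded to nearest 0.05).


Given values:
  a_250 = 0.19, a_500 = 0.29
  a_1000 = 0.75, a_2000 = 0.49
Formula: NRC = (a250 + a500 + a1000 + a2000) / 4
Sum = 0.19 + 0.29 + 0.75 + 0.49 = 1.72
NRC = 1.72 / 4 = 0.43
Rounded to nearest 0.05: 0.45

0.45


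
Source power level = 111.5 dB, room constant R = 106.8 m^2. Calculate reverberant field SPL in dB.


Given values:
  Lw = 111.5 dB, R = 106.8 m^2
Formula: SPL = Lw + 10 * log10(4 / R)
Compute 4 / R = 4 / 106.8 = 0.037453
Compute 10 * log10(0.037453) = -14.2651
SPL = 111.5 + (-14.2651) = 97.23

97.23 dB


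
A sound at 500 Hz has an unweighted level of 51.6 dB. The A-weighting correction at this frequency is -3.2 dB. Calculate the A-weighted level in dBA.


Given values:
  SPL = 51.6 dB
  A-weighting at 500 Hz = -3.2 dB
Formula: L_A = SPL + A_weight
L_A = 51.6 + (-3.2)
L_A = 48.4

48.4 dBA


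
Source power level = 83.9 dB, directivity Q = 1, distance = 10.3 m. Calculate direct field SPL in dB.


Given values:
  Lw = 83.9 dB, Q = 1, r = 10.3 m
Formula: SPL = Lw + 10 * log10(Q / (4 * pi * r^2))
Compute 4 * pi * r^2 = 4 * pi * 10.3^2 = 1333.1663
Compute Q / denom = 1 / 1333.1663 = 0.00075009
Compute 10 * log10(0.00075009) = -31.2489
SPL = 83.9 + (-31.2489) = 52.65

52.65 dB


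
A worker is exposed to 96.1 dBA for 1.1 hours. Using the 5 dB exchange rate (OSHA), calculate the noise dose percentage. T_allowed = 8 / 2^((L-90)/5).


Given values:
  L = 96.1 dBA, T = 1.1 hours
Formula: T_allowed = 8 / 2^((L - 90) / 5)
Compute exponent: (96.1 - 90) / 5 = 1.22
Compute 2^(1.22) = 2.329467
T_allowed = 8 / 2.329467 = 3.434262 hours
Dose = (T / T_allowed) * 100
Dose = (1.1 / 3.434262) * 100 = 32.03

32.03 %


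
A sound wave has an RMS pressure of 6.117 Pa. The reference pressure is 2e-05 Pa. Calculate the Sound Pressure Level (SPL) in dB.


Given values:
  p = 6.117 Pa
  p_ref = 2e-05 Pa
Formula: SPL = 20 * log10(p / p_ref)
Compute ratio: p / p_ref = 6.117 / 2e-05 = 305850
Compute log10: log10(305850) = 5.485508
Multiply: SPL = 20 * 5.485508 = 109.71

109.71 dB


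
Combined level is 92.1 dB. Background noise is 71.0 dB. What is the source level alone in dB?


Given values:
  L_total = 92.1 dB, L_bg = 71.0 dB
Formula: L_source = 10 * log10(10^(L_total/10) - 10^(L_bg/10))
Convert to linear:
  10^(92.1/10) = 1621810097.3589
  10^(71.0/10) = 12589254.1179
Difference: 1621810097.3589 - 12589254.1179 = 1609220843.241
L_source = 10 * log10(1609220843.241) = 92.07

92.07 dB


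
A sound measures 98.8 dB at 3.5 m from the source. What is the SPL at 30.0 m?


Given values:
  SPL1 = 98.8 dB, r1 = 3.5 m, r2 = 30.0 m
Formula: SPL2 = SPL1 - 20 * log10(r2 / r1)
Compute ratio: r2 / r1 = 30.0 / 3.5 = 8.5714
Compute log10: log10(8.5714) = 0.933052
Compute drop: 20 * 0.933052 = 18.661
SPL2 = 98.8 - 18.661 = 80.14

80.14 dB


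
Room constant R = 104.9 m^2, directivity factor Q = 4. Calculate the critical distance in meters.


Given values:
  R = 104.9 m^2, Q = 4
Formula: d_c = 0.141 * sqrt(Q * R)
Compute Q * R = 4 * 104.9 = 419.6
Compute sqrt(419.6) = 20.4841
d_c = 0.141 * 20.4841 = 2.888

2.888 m


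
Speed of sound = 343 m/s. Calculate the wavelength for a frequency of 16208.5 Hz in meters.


Given values:
  c = 343 m/s, f = 16208.5 Hz
Formula: lambda = c / f
lambda = 343 / 16208.5
lambda = 0.0212

0.0212 m


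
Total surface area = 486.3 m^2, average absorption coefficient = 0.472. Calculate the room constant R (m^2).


Given values:
  S = 486.3 m^2, alpha = 0.472
Formula: R = S * alpha / (1 - alpha)
Numerator: 486.3 * 0.472 = 229.5336
Denominator: 1 - 0.472 = 0.528
R = 229.5336 / 0.528 = 434.72

434.72 m^2


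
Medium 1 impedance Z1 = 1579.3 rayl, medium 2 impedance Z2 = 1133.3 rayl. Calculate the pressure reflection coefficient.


Given values:
  Z1 = 1579.3 rayl, Z2 = 1133.3 rayl
Formula: R = (Z2 - Z1) / (Z2 + Z1)
Numerator: Z2 - Z1 = 1133.3 - 1579.3 = -446.0
Denominator: Z2 + Z1 = 1133.3 + 1579.3 = 2712.6
R = -446.0 / 2712.6 = -0.1644

-0.1644


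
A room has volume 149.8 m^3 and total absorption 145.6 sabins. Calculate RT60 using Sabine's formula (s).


Given values:
  V = 149.8 m^3
  A = 145.6 sabins
Formula: RT60 = 0.161 * V / A
Numerator: 0.161 * 149.8 = 24.1178
RT60 = 24.1178 / 145.6 = 0.166

0.166 s


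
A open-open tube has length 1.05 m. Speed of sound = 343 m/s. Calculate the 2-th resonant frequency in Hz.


Given values:
  Tube type: open-open, L = 1.05 m, c = 343 m/s, n = 2
Formula: f_n = n * c / (2 * L)
Compute 2 * L = 2 * 1.05 = 2.1
f = 2 * 343 / 2.1
f = 326.67

326.67 Hz


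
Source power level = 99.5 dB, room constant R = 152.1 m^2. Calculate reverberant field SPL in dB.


Given values:
  Lw = 99.5 dB, R = 152.1 m^2
Formula: SPL = Lw + 10 * log10(4 / R)
Compute 4 / R = 4 / 152.1 = 0.026298
Compute 10 * log10(0.026298) = -15.8008
SPL = 99.5 + (-15.8008) = 83.7

83.7 dB


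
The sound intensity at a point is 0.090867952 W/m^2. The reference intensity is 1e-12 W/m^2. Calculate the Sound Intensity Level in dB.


Given values:
  I = 0.090867952 W/m^2
  I_ref = 1e-12 W/m^2
Formula: SIL = 10 * log10(I / I_ref)
Compute ratio: I / I_ref = 90867952000
Compute log10: log10(90867952000) = 10.958411
Multiply: SIL = 10 * 10.958411 = 109.58

109.58 dB


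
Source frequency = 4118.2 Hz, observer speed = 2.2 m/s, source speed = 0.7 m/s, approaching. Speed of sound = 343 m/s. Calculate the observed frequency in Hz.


Given values:
  f_s = 4118.2 Hz, v_o = 2.2 m/s, v_s = 0.7 m/s
  Direction: approaching
Formula: f_o = f_s * (c + v_o) / (c - v_s)
Numerator: c + v_o = 343 + 2.2 = 345.2
Denominator: c - v_s = 343 - 0.7 = 342.3
f_o = 4118.2 * 345.2 / 342.3 = 4153.09

4153.09 Hz


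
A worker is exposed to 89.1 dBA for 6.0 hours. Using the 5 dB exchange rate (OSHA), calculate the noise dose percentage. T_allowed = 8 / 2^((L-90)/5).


Given values:
  L = 89.1 dBA, T = 6.0 hours
Formula: T_allowed = 8 / 2^((L - 90) / 5)
Compute exponent: (89.1 - 90) / 5 = -0.18
Compute 2^(-0.18) = 0.882703
T_allowed = 8 / 0.882703 = 9.063071 hours
Dose = (T / T_allowed) * 100
Dose = (6.0 / 9.063071) * 100 = 66.2

66.2 %


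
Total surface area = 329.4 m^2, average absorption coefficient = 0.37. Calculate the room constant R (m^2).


Given values:
  S = 329.4 m^2, alpha = 0.37
Formula: R = S * alpha / (1 - alpha)
Numerator: 329.4 * 0.37 = 121.878
Denominator: 1 - 0.37 = 0.63
R = 121.878 / 0.63 = 193.46

193.46 m^2


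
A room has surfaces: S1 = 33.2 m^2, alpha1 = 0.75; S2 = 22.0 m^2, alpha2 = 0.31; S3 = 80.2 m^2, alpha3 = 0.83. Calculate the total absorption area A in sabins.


Given surfaces:
  Surface 1: 33.2 * 0.75 = 24.9
  Surface 2: 22.0 * 0.31 = 6.82
  Surface 3: 80.2 * 0.83 = 66.566
Formula: A = sum(Si * alpha_i)
A = 24.9 + 6.82 + 66.566
A = 98.29

98.29 sabins


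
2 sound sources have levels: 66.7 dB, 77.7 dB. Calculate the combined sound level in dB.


Formula: L_total = 10 * log10( sum(10^(Li/10)) )
  Source 1: 10^(66.7/10) = 4677351.4129
  Source 2: 10^(77.7/10) = 58884365.5356
Sum of linear values = 63561716.9485
L_total = 10 * log10(63561716.9485) = 78.03

78.03 dB


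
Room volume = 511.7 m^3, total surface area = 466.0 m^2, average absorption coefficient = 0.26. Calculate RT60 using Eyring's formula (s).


Given values:
  V = 511.7 m^3, S = 466.0 m^2, alpha = 0.26
Formula: RT60 = 0.161 * V / (-S * ln(1 - alpha))
Compute ln(1 - 0.26) = ln(0.74) = -0.301105
Denominator: -466.0 * -0.301105 = 140.3149
Numerator: 0.161 * 511.7 = 82.3837
RT60 = 82.3837 / 140.3149 = 0.587

0.587 s


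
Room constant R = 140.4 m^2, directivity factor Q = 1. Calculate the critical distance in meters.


Given values:
  R = 140.4 m^2, Q = 1
Formula: d_c = 0.141 * sqrt(Q * R)
Compute Q * R = 1 * 140.4 = 140.4
Compute sqrt(140.4) = 11.8491
d_c = 0.141 * 11.8491 = 1.671

1.671 m


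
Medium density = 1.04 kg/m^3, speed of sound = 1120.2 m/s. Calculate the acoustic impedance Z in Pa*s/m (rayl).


Given values:
  rho = 1.04 kg/m^3
  c = 1120.2 m/s
Formula: Z = rho * c
Z = 1.04 * 1120.2
Z = 1165.01

1165.01 rayl


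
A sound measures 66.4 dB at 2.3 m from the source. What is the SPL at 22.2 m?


Given values:
  SPL1 = 66.4 dB, r1 = 2.3 m, r2 = 22.2 m
Formula: SPL2 = SPL1 - 20 * log10(r2 / r1)
Compute ratio: r2 / r1 = 22.2 / 2.3 = 9.6522
Compute log10: log10(9.6522) = 0.984626
Compute drop: 20 * 0.984626 = 19.6925
SPL2 = 66.4 - 19.6925 = 46.71

46.71 dB


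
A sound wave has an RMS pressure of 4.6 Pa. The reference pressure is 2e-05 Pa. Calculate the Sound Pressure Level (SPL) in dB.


Given values:
  p = 4.6 Pa
  p_ref = 2e-05 Pa
Formula: SPL = 20 * log10(p / p_ref)
Compute ratio: p / p_ref = 4.6 / 2e-05 = 230000
Compute log10: log10(230000) = 5.361728
Multiply: SPL = 20 * 5.361728 = 107.23

107.23 dB


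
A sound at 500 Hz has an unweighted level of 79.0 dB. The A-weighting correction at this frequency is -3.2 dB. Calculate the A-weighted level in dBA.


Given values:
  SPL = 79.0 dB
  A-weighting at 500 Hz = -3.2 dB
Formula: L_A = SPL + A_weight
L_A = 79.0 + (-3.2)
L_A = 75.8

75.8 dBA


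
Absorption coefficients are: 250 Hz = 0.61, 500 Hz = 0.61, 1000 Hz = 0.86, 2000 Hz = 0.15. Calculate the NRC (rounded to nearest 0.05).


Given values:
  a_250 = 0.61, a_500 = 0.61
  a_1000 = 0.86, a_2000 = 0.15
Formula: NRC = (a250 + a500 + a1000 + a2000) / 4
Sum = 0.61 + 0.61 + 0.86 + 0.15 = 2.23
NRC = 2.23 / 4 = 0.5575
Rounded to nearest 0.05: 0.55

0.55


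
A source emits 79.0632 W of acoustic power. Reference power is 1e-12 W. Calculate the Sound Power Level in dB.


Given values:
  W = 79.0632 W
  W_ref = 1e-12 W
Formula: SWL = 10 * log10(W / W_ref)
Compute ratio: W / W_ref = 79063200000000
Compute log10: log10(79063200000000) = 13.897974
Multiply: SWL = 10 * 13.897974 = 138.98

138.98 dB


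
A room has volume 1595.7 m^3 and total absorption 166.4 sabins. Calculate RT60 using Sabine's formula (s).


Given values:
  V = 1595.7 m^3
  A = 166.4 sabins
Formula: RT60 = 0.161 * V / A
Numerator: 0.161 * 1595.7 = 256.9077
RT60 = 256.9077 / 166.4 = 1.544

1.544 s


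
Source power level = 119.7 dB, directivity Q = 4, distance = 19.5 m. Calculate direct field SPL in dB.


Given values:
  Lw = 119.7 dB, Q = 4, r = 19.5 m
Formula: SPL = Lw + 10 * log10(Q / (4 * pi * r^2))
Compute 4 * pi * r^2 = 4 * pi * 19.5^2 = 4778.3624
Compute Q / denom = 4 / 4778.3624 = 0.00083711
Compute 10 * log10(0.00083711) = -30.7722
SPL = 119.7 + (-30.7722) = 88.93

88.93 dB


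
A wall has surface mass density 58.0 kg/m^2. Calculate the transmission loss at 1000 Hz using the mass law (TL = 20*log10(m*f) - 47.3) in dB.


Given values:
  m = 58.0 kg/m^2, f = 1000 Hz
Formula: TL = 20 * log10(m * f) - 47.3
Compute m * f = 58.0 * 1000 = 58000.0
Compute log10(58000.0) = 4.763428
Compute 20 * 4.763428 = 95.2686
TL = 95.2686 - 47.3 = 47.97

47.97 dB


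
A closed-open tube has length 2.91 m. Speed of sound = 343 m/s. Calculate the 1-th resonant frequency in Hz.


Given values:
  Tube type: closed-open, L = 2.91 m, c = 343 m/s, n = 1
Formula: f_n = (2n - 1) * c / (4 * L)
Compute 2n - 1 = 2*1 - 1 = 1
Compute 4 * L = 4 * 2.91 = 11.64
f = 1 * 343 / 11.64
f = 29.47

29.47 Hz


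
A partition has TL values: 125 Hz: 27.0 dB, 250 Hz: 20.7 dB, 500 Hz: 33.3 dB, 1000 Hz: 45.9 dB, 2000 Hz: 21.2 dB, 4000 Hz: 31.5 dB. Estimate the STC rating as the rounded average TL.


Given TL values at each frequency:
  125 Hz: 27.0 dB
  250 Hz: 20.7 dB
  500 Hz: 33.3 dB
  1000 Hz: 45.9 dB
  2000 Hz: 21.2 dB
  4000 Hz: 31.5 dB
Formula: STC ~ round(average of TL values)
Sum = 27.0 + 20.7 + 33.3 + 45.9 + 21.2 + 31.5 = 179.6
Average = 179.6 / 6 = 29.93
Rounded: 30

30


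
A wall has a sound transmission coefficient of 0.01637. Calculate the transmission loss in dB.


Given values:
  tau = 0.01637
Formula: TL = 10 * log10(1 / tau)
Compute 1 / tau = 1 / 0.01637 = 61.0874
Compute log10(61.0874) = 1.785952
TL = 10 * 1.785952 = 17.86

17.86 dB


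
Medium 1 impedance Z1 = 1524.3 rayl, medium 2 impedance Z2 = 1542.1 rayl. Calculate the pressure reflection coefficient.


Given values:
  Z1 = 1524.3 rayl, Z2 = 1542.1 rayl
Formula: R = (Z2 - Z1) / (Z2 + Z1)
Numerator: Z2 - Z1 = 1542.1 - 1524.3 = 17.8
Denominator: Z2 + Z1 = 1542.1 + 1524.3 = 3066.4
R = 17.8 / 3066.4 = 0.0058

0.0058


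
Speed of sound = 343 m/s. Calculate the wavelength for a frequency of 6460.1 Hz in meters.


Given values:
  c = 343 m/s, f = 6460.1 Hz
Formula: lambda = c / f
lambda = 343 / 6460.1
lambda = 0.0531

0.0531 m


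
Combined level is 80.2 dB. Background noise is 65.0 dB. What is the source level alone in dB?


Given values:
  L_total = 80.2 dB, L_bg = 65.0 dB
Formula: L_source = 10 * log10(10^(L_total/10) - 10^(L_bg/10))
Convert to linear:
  10^(80.2/10) = 104712854.8051
  10^(65.0/10) = 3162277.6602
Difference: 104712854.8051 - 3162277.6602 = 101550577.1449
L_source = 10 * log10(101550577.1449) = 80.07

80.07 dB


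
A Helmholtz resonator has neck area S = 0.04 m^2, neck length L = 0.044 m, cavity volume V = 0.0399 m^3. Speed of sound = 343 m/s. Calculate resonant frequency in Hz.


Given values:
  S = 0.04 m^2, L = 0.044 m, V = 0.0399 m^3, c = 343 m/s
Formula: f = (c / (2*pi)) * sqrt(S / (V * L))
Compute V * L = 0.0399 * 0.044 = 0.0017556
Compute S / (V * L) = 0.04 / 0.0017556 = 22.7842
Compute sqrt(22.7842) = 4.77328
Compute c / (2*pi) = 343 / 6.283185 = 54.590148
f = 54.590148 * 4.77328 = 260.57

260.57 Hz


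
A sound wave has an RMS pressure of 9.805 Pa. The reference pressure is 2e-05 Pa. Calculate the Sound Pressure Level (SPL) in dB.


Given values:
  p = 9.805 Pa
  p_ref = 2e-05 Pa
Formula: SPL = 20 * log10(p / p_ref)
Compute ratio: p / p_ref = 9.805 / 2e-05 = 490250
Compute log10: log10(490250) = 5.690418
Multiply: SPL = 20 * 5.690418 = 113.81

113.81 dB


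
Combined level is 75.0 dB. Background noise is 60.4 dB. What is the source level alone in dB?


Given values:
  L_total = 75.0 dB, L_bg = 60.4 dB
Formula: L_source = 10 * log10(10^(L_total/10) - 10^(L_bg/10))
Convert to linear:
  10^(75.0/10) = 31622776.6017
  10^(60.4/10) = 1096478.1961
Difference: 31622776.6017 - 1096478.1961 = 30526298.4056
L_source = 10 * log10(30526298.4056) = 74.85

74.85 dB


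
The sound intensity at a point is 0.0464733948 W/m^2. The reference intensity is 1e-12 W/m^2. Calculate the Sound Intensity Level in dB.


Given values:
  I = 0.0464733948 W/m^2
  I_ref = 1e-12 W/m^2
Formula: SIL = 10 * log10(I / I_ref)
Compute ratio: I / I_ref = 46473394800
Compute log10: log10(46473394800) = 10.667204
Multiply: SIL = 10 * 10.667204 = 106.67

106.67 dB


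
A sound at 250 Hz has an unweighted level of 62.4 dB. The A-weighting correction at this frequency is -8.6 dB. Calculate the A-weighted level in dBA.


Given values:
  SPL = 62.4 dB
  A-weighting at 250 Hz = -8.6 dB
Formula: L_A = SPL + A_weight
L_A = 62.4 + (-8.6)
L_A = 53.8

53.8 dBA


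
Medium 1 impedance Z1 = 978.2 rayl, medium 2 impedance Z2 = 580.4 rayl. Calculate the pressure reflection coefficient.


Given values:
  Z1 = 978.2 rayl, Z2 = 580.4 rayl
Formula: R = (Z2 - Z1) / (Z2 + Z1)
Numerator: Z2 - Z1 = 580.4 - 978.2 = -397.8
Denominator: Z2 + Z1 = 580.4 + 978.2 = 1558.6
R = -397.8 / 1558.6 = -0.2552

-0.2552


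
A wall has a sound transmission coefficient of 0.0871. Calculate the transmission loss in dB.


Given values:
  tau = 0.0871
Formula: TL = 10 * log10(1 / tau)
Compute 1 / tau = 1 / 0.0871 = 11.4811
Compute log10(11.4811) = 1.059983
TL = 10 * 1.059983 = 10.6

10.6 dB


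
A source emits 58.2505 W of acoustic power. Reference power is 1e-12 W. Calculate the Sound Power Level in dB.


Given values:
  W = 58.2505 W
  W_ref = 1e-12 W
Formula: SWL = 10 * log10(W / W_ref)
Compute ratio: W / W_ref = 58250500000000
Compute log10: log10(58250500000000) = 13.7653
Multiply: SWL = 10 * 13.7653 = 137.65

137.65 dB


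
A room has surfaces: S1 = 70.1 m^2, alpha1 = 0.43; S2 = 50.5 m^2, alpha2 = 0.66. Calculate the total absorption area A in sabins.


Given surfaces:
  Surface 1: 70.1 * 0.43 = 30.143
  Surface 2: 50.5 * 0.66 = 33.33
Formula: A = sum(Si * alpha_i)
A = 30.143 + 33.33
A = 63.47

63.47 sabins


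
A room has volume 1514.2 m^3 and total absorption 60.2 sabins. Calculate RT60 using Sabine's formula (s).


Given values:
  V = 1514.2 m^3
  A = 60.2 sabins
Formula: RT60 = 0.161 * V / A
Numerator: 0.161 * 1514.2 = 243.7862
RT60 = 243.7862 / 60.2 = 4.05

4.05 s


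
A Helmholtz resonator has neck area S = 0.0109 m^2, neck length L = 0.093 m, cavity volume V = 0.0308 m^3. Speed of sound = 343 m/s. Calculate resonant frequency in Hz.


Given values:
  S = 0.0109 m^2, L = 0.093 m, V = 0.0308 m^3, c = 343 m/s
Formula: f = (c / (2*pi)) * sqrt(S / (V * L))
Compute V * L = 0.0308 * 0.093 = 0.0028644
Compute S / (V * L) = 0.0109 / 0.0028644 = 3.8053
Compute sqrt(3.8053) = 1.950718
Compute c / (2*pi) = 343 / 6.283185 = 54.590148
f = 54.590148 * 1.950718 = 106.49

106.49 Hz


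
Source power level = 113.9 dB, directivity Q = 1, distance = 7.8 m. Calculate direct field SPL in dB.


Given values:
  Lw = 113.9 dB, Q = 1, r = 7.8 m
Formula: SPL = Lw + 10 * log10(Q / (4 * pi * r^2))
Compute 4 * pi * r^2 = 4 * pi * 7.8^2 = 764.538
Compute Q / denom = 1 / 764.538 = 0.00130798
Compute 10 * log10(0.00130798) = -28.834
SPL = 113.9 + (-28.834) = 85.07

85.07 dB


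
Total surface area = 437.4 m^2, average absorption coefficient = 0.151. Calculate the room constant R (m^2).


Given values:
  S = 437.4 m^2, alpha = 0.151
Formula: R = S * alpha / (1 - alpha)
Numerator: 437.4 * 0.151 = 66.0474
Denominator: 1 - 0.151 = 0.849
R = 66.0474 / 0.849 = 77.79

77.79 m^2


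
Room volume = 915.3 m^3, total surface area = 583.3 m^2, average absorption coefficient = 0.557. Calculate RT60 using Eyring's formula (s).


Given values:
  V = 915.3 m^3, S = 583.3 m^2, alpha = 0.557
Formula: RT60 = 0.161 * V / (-S * ln(1 - alpha))
Compute ln(1 - 0.557) = ln(0.443) = -0.814186
Denominator: -583.3 * -0.814186 = 474.9147
Numerator: 0.161 * 915.3 = 147.3633
RT60 = 147.3633 / 474.9147 = 0.31

0.31 s


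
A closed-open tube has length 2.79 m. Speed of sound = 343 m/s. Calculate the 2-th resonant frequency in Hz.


Given values:
  Tube type: closed-open, L = 2.79 m, c = 343 m/s, n = 2
Formula: f_n = (2n - 1) * c / (4 * L)
Compute 2n - 1 = 2*2 - 1 = 3
Compute 4 * L = 4 * 2.79 = 11.16
f = 3 * 343 / 11.16
f = 92.2

92.2 Hz


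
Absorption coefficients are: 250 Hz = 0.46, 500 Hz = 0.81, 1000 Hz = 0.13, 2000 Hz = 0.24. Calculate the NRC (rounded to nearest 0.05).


Given values:
  a_250 = 0.46, a_500 = 0.81
  a_1000 = 0.13, a_2000 = 0.24
Formula: NRC = (a250 + a500 + a1000 + a2000) / 4
Sum = 0.46 + 0.81 + 0.13 + 0.24 = 1.64
NRC = 1.64 / 4 = 0.41
Rounded to nearest 0.05: 0.4

0.4
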